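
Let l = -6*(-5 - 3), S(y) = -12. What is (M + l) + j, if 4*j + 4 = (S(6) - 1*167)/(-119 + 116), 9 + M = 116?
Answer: 2027/12 ≈ 168.92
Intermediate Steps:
l = 48 (l = -6*(-8) = 48)
M = 107 (M = -9 + 116 = 107)
j = 167/12 (j = -1 + ((-12 - 1*167)/(-119 + 116))/4 = -1 + ((-12 - 167)/(-3))/4 = -1 + (-179*(-⅓))/4 = -1 + (¼)*(179/3) = -1 + 179/12 = 167/12 ≈ 13.917)
(M + l) + j = (107 + 48) + 167/12 = 155 + 167/12 = 2027/12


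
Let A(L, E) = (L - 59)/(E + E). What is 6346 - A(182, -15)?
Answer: 63501/10 ≈ 6350.1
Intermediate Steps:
A(L, E) = (-59 + L)/(2*E) (A(L, E) = (-59 + L)/((2*E)) = (-59 + L)*(1/(2*E)) = (-59 + L)/(2*E))
6346 - A(182, -15) = 6346 - (-59 + 182)/(2*(-15)) = 6346 - (-1)*123/(2*15) = 6346 - 1*(-41/10) = 6346 + 41/10 = 63501/10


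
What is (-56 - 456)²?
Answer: 262144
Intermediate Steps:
(-56 - 456)² = (-512)² = 262144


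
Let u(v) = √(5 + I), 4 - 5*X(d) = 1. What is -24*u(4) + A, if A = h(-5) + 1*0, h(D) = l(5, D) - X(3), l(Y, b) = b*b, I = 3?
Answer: 122/5 - 48*√2 ≈ -43.482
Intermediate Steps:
X(d) = ⅗ (X(d) = ⅘ - ⅕*1 = ⅘ - ⅕ = ⅗)
u(v) = 2*√2 (u(v) = √(5 + 3) = √8 = 2*√2)
l(Y, b) = b²
h(D) = -⅗ + D² (h(D) = D² - 1*⅗ = D² - ⅗ = -⅗ + D²)
A = 122/5 (A = (-⅗ + (-5)²) + 1*0 = (-⅗ + 25) + 0 = 122/5 + 0 = 122/5 ≈ 24.400)
-24*u(4) + A = -48*√2 + 122/5 = 122/5 - 48*√2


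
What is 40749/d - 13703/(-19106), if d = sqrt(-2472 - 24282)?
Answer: 13703/19106 - 13583*I*sqrt(546)/1274 ≈ 0.71721 - 249.13*I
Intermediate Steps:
d = 7*I*sqrt(546) (d = sqrt(-26754) = 7*I*sqrt(546) ≈ 163.57*I)
40749/d - 13703/(-19106) = 40749/((7*I*sqrt(546))) - 13703/(-19106) = 40749*(-I*sqrt(546)/3822) - 13703*(-1/19106) = -13583*I*sqrt(546)/1274 + 13703/19106 = 13703/19106 - 13583*I*sqrt(546)/1274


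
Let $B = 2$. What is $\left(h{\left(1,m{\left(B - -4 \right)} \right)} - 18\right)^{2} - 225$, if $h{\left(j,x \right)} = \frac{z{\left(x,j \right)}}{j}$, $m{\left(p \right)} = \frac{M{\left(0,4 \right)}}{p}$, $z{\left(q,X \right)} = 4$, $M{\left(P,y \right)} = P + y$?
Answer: $-29$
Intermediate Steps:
$m{\left(p \right)} = \frac{4}{p}$ ($m{\left(p \right)} = \frac{0 + 4}{p} = \frac{4}{p}$)
$h{\left(j,x \right)} = \frac{4}{j}$
$\left(h{\left(1,m{\left(B - -4 \right)} \right)} - 18\right)^{2} - 225 = \left(\frac{4}{1} - 18\right)^{2} - 225 = \left(4 \cdot 1 - 18\right)^{2} - 225 = \left(4 - 18\right)^{2} - 225 = \left(-14\right)^{2} - 225 = 196 - 225 = -29$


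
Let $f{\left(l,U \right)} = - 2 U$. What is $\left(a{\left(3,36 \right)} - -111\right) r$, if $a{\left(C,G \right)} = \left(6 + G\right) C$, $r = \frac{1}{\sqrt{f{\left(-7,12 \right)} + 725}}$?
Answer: $\frac{237 \sqrt{701}}{701} \approx 8.9514$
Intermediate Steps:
$r = \frac{\sqrt{701}}{701}$ ($r = \frac{1}{\sqrt{\left(-2\right) 12 + 725}} = \frac{1}{\sqrt{-24 + 725}} = \frac{1}{\sqrt{701}} = \frac{\sqrt{701}}{701} \approx 0.037769$)
$a{\left(C,G \right)} = C \left(6 + G\right)$
$\left(a{\left(3,36 \right)} - -111\right) r = \left(3 \left(6 + 36\right) - -111\right) \frac{\sqrt{701}}{701} = \left(3 \cdot 42 + 111\right) \frac{\sqrt{701}}{701} = \left(126 + 111\right) \frac{\sqrt{701}}{701} = 237 \frac{\sqrt{701}}{701} = \frac{237 \sqrt{701}}{701}$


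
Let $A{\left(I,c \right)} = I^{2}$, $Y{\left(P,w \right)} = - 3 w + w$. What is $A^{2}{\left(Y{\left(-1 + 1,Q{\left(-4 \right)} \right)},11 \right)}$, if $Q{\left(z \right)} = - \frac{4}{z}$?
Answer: $16$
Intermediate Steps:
$Y{\left(P,w \right)} = - 2 w$
$A^{2}{\left(Y{\left(-1 + 1,Q{\left(-4 \right)} \right)},11 \right)} = \left(\left(- 2 \left(- \frac{4}{-4}\right)\right)^{2}\right)^{2} = \left(\left(- 2 \left(\left(-4\right) \left(- \frac{1}{4}\right)\right)\right)^{2}\right)^{2} = \left(\left(\left(-2\right) 1\right)^{2}\right)^{2} = \left(\left(-2\right)^{2}\right)^{2} = 4^{2} = 16$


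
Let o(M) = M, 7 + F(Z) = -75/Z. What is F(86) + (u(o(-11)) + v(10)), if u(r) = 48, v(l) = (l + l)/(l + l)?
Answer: 3537/86 ≈ 41.128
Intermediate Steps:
F(Z) = -7 - 75/Z
v(l) = 1 (v(l) = (2*l)/((2*l)) = (2*l)*(1/(2*l)) = 1)
F(86) + (u(o(-11)) + v(10)) = (-7 - 75/86) + (48 + 1) = (-7 - 75*1/86) + 49 = (-7 - 75/86) + 49 = -677/86 + 49 = 3537/86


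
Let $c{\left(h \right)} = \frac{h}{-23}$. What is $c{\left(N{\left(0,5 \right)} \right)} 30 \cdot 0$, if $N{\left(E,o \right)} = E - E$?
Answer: $0$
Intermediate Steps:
$N{\left(E,o \right)} = 0$
$c{\left(h \right)} = - \frac{h}{23}$ ($c{\left(h \right)} = h \left(- \frac{1}{23}\right) = - \frac{h}{23}$)
$c{\left(N{\left(0,5 \right)} \right)} 30 \cdot 0 = \left(- \frac{1}{23}\right) 0 \cdot 30 \cdot 0 = 0 \cdot 0 = 0$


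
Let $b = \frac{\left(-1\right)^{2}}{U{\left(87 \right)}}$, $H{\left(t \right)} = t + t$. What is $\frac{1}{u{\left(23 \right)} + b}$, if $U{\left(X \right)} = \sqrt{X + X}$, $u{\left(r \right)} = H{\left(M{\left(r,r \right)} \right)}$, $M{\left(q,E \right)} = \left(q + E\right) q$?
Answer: $\frac{368184}{779077343} - \frac{\sqrt{174}}{779077343} \approx 0.00047257$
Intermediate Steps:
$M{\left(q,E \right)} = q \left(E + q\right)$ ($M{\left(q,E \right)} = \left(E + q\right) q = q \left(E + q\right)$)
$H{\left(t \right)} = 2 t$
$u{\left(r \right)} = 4 r^{2}$ ($u{\left(r \right)} = 2 r \left(r + r\right) = 2 r 2 r = 2 \cdot 2 r^{2} = 4 r^{2}$)
$U{\left(X \right)} = \sqrt{2} \sqrt{X}$ ($U{\left(X \right)} = \sqrt{2 X} = \sqrt{2} \sqrt{X}$)
$b = \frac{\sqrt{174}}{174}$ ($b = \frac{\left(-1\right)^{2}}{\sqrt{2} \sqrt{87}} = 1 \frac{1}{\sqrt{174}} = 1 \frac{\sqrt{174}}{174} = \frac{\sqrt{174}}{174} \approx 0.07581$)
$\frac{1}{u{\left(23 \right)} + b} = \frac{1}{4 \cdot 23^{2} + \frac{\sqrt{174}}{174}} = \frac{1}{4 \cdot 529 + \frac{\sqrt{174}}{174}} = \frac{1}{2116 + \frac{\sqrt{174}}{174}}$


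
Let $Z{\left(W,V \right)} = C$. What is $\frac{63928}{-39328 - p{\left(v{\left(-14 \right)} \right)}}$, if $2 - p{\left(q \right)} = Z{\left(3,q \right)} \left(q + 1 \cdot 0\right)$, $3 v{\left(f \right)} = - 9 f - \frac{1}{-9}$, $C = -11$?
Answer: $- \frac{1726056}{1074395} \approx -1.6065$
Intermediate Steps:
$v{\left(f \right)} = \frac{1}{27} - 3 f$ ($v{\left(f \right)} = \frac{- 9 f - \frac{1}{-9}}{3} = \frac{- 9 f - - \frac{1}{9}}{3} = \frac{- 9 f + \frac{1}{9}}{3} = \frac{\frac{1}{9} - 9 f}{3} = \frac{1}{27} - 3 f$)
$Z{\left(W,V \right)} = -11$
$p{\left(q \right)} = 2 + 11 q$ ($p{\left(q \right)} = 2 - - 11 \left(q + 1 \cdot 0\right) = 2 - - 11 \left(q + 0\right) = 2 - - 11 q = 2 + 11 q$)
$\frac{63928}{-39328 - p{\left(v{\left(-14 \right)} \right)}} = \frac{63928}{-39328 - \left(2 + 11 \left(\frac{1}{27} - -42\right)\right)} = \frac{63928}{-39328 - \left(2 + 11 \left(\frac{1}{27} + 42\right)\right)} = \frac{63928}{-39328 - \left(2 + 11 \cdot \frac{1135}{27}\right)} = \frac{63928}{-39328 - \left(2 + \frac{12485}{27}\right)} = \frac{63928}{-39328 - \frac{12539}{27}} = \frac{63928}{- \frac{1074395}{27}} = 63928 \left(- \frac{27}{1074395}\right) = - \frac{1726056}{1074395}$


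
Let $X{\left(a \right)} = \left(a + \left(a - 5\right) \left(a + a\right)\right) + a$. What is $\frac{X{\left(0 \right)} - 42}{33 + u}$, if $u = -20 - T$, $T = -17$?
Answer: $- \frac{7}{5} \approx -1.4$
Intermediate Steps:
$u = -3$ ($u = -20 - -17 = -20 + 17 = -3$)
$X{\left(a \right)} = 2 a + 2 a \left(-5 + a\right)$ ($X{\left(a \right)} = \left(a + \left(-5 + a\right) 2 a\right) + a = \left(a + 2 a \left(-5 + a\right)\right) + a = 2 a + 2 a \left(-5 + a\right)$)
$\frac{X{\left(0 \right)} - 42}{33 + u} = \frac{2 \cdot 0 \left(-4 + 0\right) - 42}{33 - 3} = \frac{2 \cdot 0 \left(-4\right) - 42}{30} = \frac{0 - 42}{30} = \frac{1}{30} \left(-42\right) = - \frac{7}{5}$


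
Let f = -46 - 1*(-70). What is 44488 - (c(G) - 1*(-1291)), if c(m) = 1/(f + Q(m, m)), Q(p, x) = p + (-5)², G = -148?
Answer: 4276504/99 ≈ 43197.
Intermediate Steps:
f = 24 (f = -46 + 70 = 24)
Q(p, x) = 25 + p (Q(p, x) = p + 25 = 25 + p)
c(m) = 1/(49 + m) (c(m) = 1/(24 + (25 + m)) = 1/(49 + m))
44488 - (c(G) - 1*(-1291)) = 44488 - (1/(49 - 148) - 1*(-1291)) = 44488 - (1/(-99) + 1291) = 44488 - (-1/99 + 1291) = 44488 - 1*127808/99 = 44488 - 127808/99 = 4276504/99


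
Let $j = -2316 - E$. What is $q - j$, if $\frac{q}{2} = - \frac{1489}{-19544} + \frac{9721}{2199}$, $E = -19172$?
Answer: $- \frac{362019052033}{21488628} \approx -16847.0$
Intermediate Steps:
$j = 16856$ ($j = -2316 - -19172 = -2316 + 19172 = 16856$)
$q = \frac{193261535}{21488628}$ ($q = 2 \left(- \frac{1489}{-19544} + \frac{9721}{2199}\right) = 2 \left(\left(-1489\right) \left(- \frac{1}{19544}\right) + 9721 \cdot \frac{1}{2199}\right) = 2 \left(\frac{1489}{19544} + \frac{9721}{2199}\right) = 2 \cdot \frac{193261535}{42977256} = \frac{193261535}{21488628} \approx 8.9937$)
$q - j = \frac{193261535}{21488628} - 16856 = - \frac{362019052033}{21488628}$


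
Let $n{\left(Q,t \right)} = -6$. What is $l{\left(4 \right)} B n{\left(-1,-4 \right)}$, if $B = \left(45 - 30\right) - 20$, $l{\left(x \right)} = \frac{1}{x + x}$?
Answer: $\frac{15}{4} \approx 3.75$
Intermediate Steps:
$l{\left(x \right)} = \frac{1}{2 x}$
$B = -5$ ($B = 15 - 20 = -5$)
$l{\left(4 \right)} B n{\left(-1,-4 \right)} = \frac{1}{2 \cdot 4} \left(\left(-5\right) \left(-6\right)\right) = \frac{1}{2} \cdot \frac{1}{4} \cdot 30 = \frac{1}{8} \cdot 30 = \frac{15}{4}$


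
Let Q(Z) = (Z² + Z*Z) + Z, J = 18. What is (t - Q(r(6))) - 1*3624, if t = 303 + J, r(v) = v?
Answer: -3381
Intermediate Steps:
Q(Z) = Z + 2*Z² (Q(Z) = (Z² + Z²) + Z = 2*Z² + Z = Z + 2*Z²)
t = 321 (t = 303 + 18 = 321)
(t - Q(r(6))) - 1*3624 = (321 - 6*(1 + 2*6)) - 1*3624 = (321 - 6*(1 + 12)) - 3624 = (321 - 6*13) - 3624 = (321 - 1*78) - 3624 = (321 - 78) - 3624 = 243 - 3624 = -3381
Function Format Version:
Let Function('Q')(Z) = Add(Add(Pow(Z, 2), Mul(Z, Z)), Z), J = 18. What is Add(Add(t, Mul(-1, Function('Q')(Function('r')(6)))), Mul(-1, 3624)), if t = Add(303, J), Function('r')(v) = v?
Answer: -3381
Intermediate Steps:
Function('Q')(Z) = Add(Z, Mul(2, Pow(Z, 2))) (Function('Q')(Z) = Add(Add(Pow(Z, 2), Pow(Z, 2)), Z) = Add(Mul(2, Pow(Z, 2)), Z) = Add(Z, Mul(2, Pow(Z, 2))))
t = 321 (t = Add(303, 18) = 321)
Add(Add(t, Mul(-1, Function('Q')(Function('r')(6)))), Mul(-1, 3624)) = Add(Add(321, Mul(-1, Mul(6, Add(1, Mul(2, 6))))), Mul(-1, 3624)) = Add(Add(321, Mul(-1, Mul(6, Add(1, 12)))), -3624) = Add(Add(321, Mul(-1, Mul(6, 13))), -3624) = Add(Add(321, Mul(-1, 78)), -3624) = Add(Add(321, -78), -3624) = Add(243, -3624) = -3381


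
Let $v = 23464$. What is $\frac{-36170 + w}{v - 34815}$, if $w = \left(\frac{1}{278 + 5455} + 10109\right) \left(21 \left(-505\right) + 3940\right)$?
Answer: $\frac{386476757780}{65075283} \approx 5938.9$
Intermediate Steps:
$w = - \frac{386269395170}{5733}$ ($w = \left(\frac{1}{5733} + 10109\right) \left(-10605 + 3940\right) = \left(\frac{1}{5733} + 10109\right) \left(-6665\right) = \frac{57954898}{5733} \left(-6665\right) = - \frac{386269395170}{5733} \approx -6.7377 \cdot 10^{7}$)
$\frac{-36170 + w}{v - 34815} = \frac{-36170 - \frac{386269395170}{5733}}{23464 - 34815} = - \frac{386476757780}{5733 \left(-11351\right)} = \left(- \frac{386476757780}{5733}\right) \left(- \frac{1}{11351}\right) = \frac{386476757780}{65075283}$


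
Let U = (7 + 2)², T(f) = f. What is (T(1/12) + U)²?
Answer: 946729/144 ≈ 6574.5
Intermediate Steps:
U = 81 (U = 9² = 81)
(T(1/12) + U)² = (1/12 + 81)² = (973/12)² = 946729/144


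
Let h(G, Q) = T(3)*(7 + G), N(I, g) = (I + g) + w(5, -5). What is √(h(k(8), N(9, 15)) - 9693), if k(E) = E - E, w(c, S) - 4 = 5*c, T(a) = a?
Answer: 2*I*√2418 ≈ 98.346*I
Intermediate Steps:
w(c, S) = 4 + 5*c
k(E) = 0
N(I, g) = 29 + I + g (N(I, g) = (I + g) + (4 + 5*5) = (I + g) + (4 + 25) = (I + g) + 29 = 29 + I + g)
h(G, Q) = 21 + 3*G (h(G, Q) = 3*(7 + G) = 21 + 3*G)
√(h(k(8), N(9, 15)) - 9693) = √((21 + 3*0) - 9693) = √((21 + 0) - 9693) = √(21 - 9693) = √(-9672) = 2*I*√2418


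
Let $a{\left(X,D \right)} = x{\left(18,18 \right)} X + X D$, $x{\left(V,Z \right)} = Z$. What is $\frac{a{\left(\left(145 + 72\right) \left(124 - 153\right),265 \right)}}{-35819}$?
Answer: $\frac{254417}{5117} \approx 49.72$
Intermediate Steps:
$a{\left(X,D \right)} = 18 X + D X$ ($a{\left(X,D \right)} = 18 X + X D = 18 X + D X$)
$\frac{a{\left(\left(145 + 72\right) \left(124 - 153\right),265 \right)}}{-35819} = \frac{\left(145 + 72\right) \left(124 - 153\right) \left(18 + 265\right)}{-35819} = 217 \left(-29\right) 283 \left(- \frac{1}{35819}\right) = \left(-6293\right) 283 \left(- \frac{1}{35819}\right) = \left(-1780919\right) \left(- \frac{1}{35819}\right) = \frac{254417}{5117}$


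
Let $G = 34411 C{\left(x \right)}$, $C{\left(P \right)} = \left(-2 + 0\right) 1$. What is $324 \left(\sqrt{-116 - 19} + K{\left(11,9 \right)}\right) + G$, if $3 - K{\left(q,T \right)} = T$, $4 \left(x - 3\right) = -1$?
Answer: $-70766 + 972 i \sqrt{15} \approx -70766.0 + 3764.5 i$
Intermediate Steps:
$x = \frac{11}{4}$ ($x = 3 + \frac{1}{4} \left(-1\right) = 3 - \frac{1}{4} = \frac{11}{4} \approx 2.75$)
$K{\left(q,T \right)} = 3 - T$
$C{\left(P \right)} = -2$ ($C{\left(P \right)} = \left(-2\right) 1 = -2$)
$G = -68822$ ($G = 34411 \left(-2\right) = -68822$)
$324 \left(\sqrt{-116 - 19} + K{\left(11,9 \right)}\right) + G = 324 \left(\sqrt{-116 - 19} + \left(3 - 9\right)\right) - 68822 = 324 \left(\sqrt{-135} + \left(3 - 9\right)\right) - 68822 = 324 \left(3 i \sqrt{15} - 6\right) - 68822 = 324 \left(-6 + 3 i \sqrt{15}\right) - 68822 = \left(-1944 + 972 i \sqrt{15}\right) - 68822 = -70766 + 972 i \sqrt{15}$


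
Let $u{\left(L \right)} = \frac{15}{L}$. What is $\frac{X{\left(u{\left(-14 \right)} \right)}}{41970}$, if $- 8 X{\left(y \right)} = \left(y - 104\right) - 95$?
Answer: $\frac{2801}{4700640} \approx 0.00059588$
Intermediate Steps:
$X{\left(y \right)} = \frac{199}{8} - \frac{y}{8}$ ($X{\left(y \right)} = - \frac{\left(y - 104\right) - 95}{8} = - \frac{\left(-104 + y\right) - 95}{8} = - \frac{-199 + y}{8} = \frac{199}{8} - \frac{y}{8}$)
$\frac{X{\left(u{\left(-14 \right)} \right)}}{41970} = \frac{\frac{199}{8} - \frac{15 \frac{1}{-14}}{8}}{41970} = \left(\frac{199}{8} - \frac{15 \left(- \frac{1}{14}\right)}{8}\right) \frac{1}{41970} = \left(\frac{199}{8} - - \frac{15}{112}\right) \frac{1}{41970} = \left(\frac{199}{8} + \frac{15}{112}\right) \frac{1}{41970} = \frac{2801}{112} \cdot \frac{1}{41970} = \frac{2801}{4700640}$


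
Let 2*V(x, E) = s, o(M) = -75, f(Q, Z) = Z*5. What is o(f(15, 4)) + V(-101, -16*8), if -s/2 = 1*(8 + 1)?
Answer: -84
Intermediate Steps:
f(Q, Z) = 5*Z
s = -18 (s = -2*(8 + 1) = -2*9 = -18)
V(x, E) = -9 (V(x, E) = (1/2)*(-18) = -9)
o(f(15, 4)) + V(-101, -16*8) = -75 - 9 = -84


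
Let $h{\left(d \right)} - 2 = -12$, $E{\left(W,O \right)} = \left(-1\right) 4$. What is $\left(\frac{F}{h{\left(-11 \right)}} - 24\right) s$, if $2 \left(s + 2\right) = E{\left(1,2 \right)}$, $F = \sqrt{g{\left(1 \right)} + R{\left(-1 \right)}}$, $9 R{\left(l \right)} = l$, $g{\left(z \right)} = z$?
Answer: $96 + \frac{4 \sqrt{2}}{15} \approx 96.377$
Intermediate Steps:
$R{\left(l \right)} = \frac{l}{9}$
$E{\left(W,O \right)} = -4$
$F = \frac{2 \sqrt{2}}{3}$ ($F = \sqrt{1 + \frac{1}{9} \left(-1\right)} = \sqrt{1 - \frac{1}{9}} = \sqrt{\frac{8}{9}} = \frac{2 \sqrt{2}}{3} \approx 0.94281$)
$s = -4$ ($s = -2 + \frac{1}{2} \left(-4\right) = -2 - 2 = -4$)
$h{\left(d \right)} = -10$ ($h{\left(d \right)} = 2 - 12 = -10$)
$\left(\frac{F}{h{\left(-11 \right)}} - 24\right) s = \left(\frac{\frac{2}{3} \sqrt{2}}{-10} - 24\right) \left(-4\right) = \left(\frac{2 \sqrt{2}}{3} \left(- \frac{1}{10}\right) - 24\right) \left(-4\right) = \left(- \frac{\sqrt{2}}{15} - 24\right) \left(-4\right) = \left(-24 - \frac{\sqrt{2}}{15}\right) \left(-4\right) = 96 + \frac{4 \sqrt{2}}{15}$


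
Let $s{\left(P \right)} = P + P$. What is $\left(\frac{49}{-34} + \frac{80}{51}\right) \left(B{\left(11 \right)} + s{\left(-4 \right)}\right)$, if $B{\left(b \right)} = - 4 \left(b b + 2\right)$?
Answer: $- \frac{3250}{51} \approx -63.725$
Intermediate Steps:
$s{\left(P \right)} = 2 P$
$B{\left(b \right)} = -8 - 4 b^{2}$ ($B{\left(b \right)} = - 4 \left(b^{2} + 2\right) = - 4 \left(2 + b^{2}\right) = -8 - 4 b^{2}$)
$\left(\frac{49}{-34} + \frac{80}{51}\right) \left(B{\left(11 \right)} + s{\left(-4 \right)}\right) = \left(\frac{49}{-34} + \frac{80}{51}\right) \left(\left(-8 - 4 \cdot 11^{2}\right) + 2 \left(-4\right)\right) = \left(49 \left(- \frac{1}{34}\right) + 80 \cdot \frac{1}{51}\right) \left(\left(-8 - 484\right) - 8\right) = \left(- \frac{49}{34} + \frac{80}{51}\right) \left(\left(-8 - 484\right) - 8\right) = \frac{13 \left(-492 - 8\right)}{102} = \frac{13}{102} \left(-500\right) = - \frac{3250}{51}$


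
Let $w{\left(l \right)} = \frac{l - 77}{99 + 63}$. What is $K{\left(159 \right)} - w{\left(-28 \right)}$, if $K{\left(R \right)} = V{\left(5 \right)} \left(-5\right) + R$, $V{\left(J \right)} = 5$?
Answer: $\frac{7271}{54} \approx 134.65$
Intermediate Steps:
$w{\left(l \right)} = - \frac{77}{162} + \frac{l}{162}$ ($w{\left(l \right)} = \frac{-77 + l}{162} = \left(-77 + l\right) \frac{1}{162} = - \frac{77}{162} + \frac{l}{162}$)
$K{\left(R \right)} = -25 + R$ ($K{\left(R \right)} = 5 \left(-5\right) + R = -25 + R$)
$K{\left(159 \right)} - w{\left(-28 \right)} = \left(-25 + 159\right) - \left(- \frac{77}{162} + \frac{1}{162} \left(-28\right)\right) = 134 - \left(- \frac{77}{162} - \frac{14}{81}\right) = 134 - - \frac{35}{54} = 134 + \frac{35}{54} = \frac{7271}{54}$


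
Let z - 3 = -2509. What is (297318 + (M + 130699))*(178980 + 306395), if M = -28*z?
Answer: 241806544375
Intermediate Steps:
z = -2506 (z = 3 - 2509 = -2506)
M = 70168 (M = -28*(-2506) = 70168)
(297318 + (M + 130699))*(178980 + 306395) = (297318 + (70168 + 130699))*(178980 + 306395) = (297318 + 200867)*485375 = 498185*485375 = 241806544375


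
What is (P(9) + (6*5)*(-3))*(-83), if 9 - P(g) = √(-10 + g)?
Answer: 6723 + 83*I ≈ 6723.0 + 83.0*I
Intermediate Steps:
P(g) = 9 - √(-10 + g)
(P(9) + (6*5)*(-3))*(-83) = ((9 - √(-10 + 9)) + (6*5)*(-3))*(-83) = ((9 - √(-1)) + 30*(-3))*(-83) = ((9 - I) - 90)*(-83) = (-81 - I)*(-83) = 6723 + 83*I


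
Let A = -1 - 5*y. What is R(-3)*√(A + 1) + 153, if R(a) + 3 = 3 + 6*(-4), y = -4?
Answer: 153 - 48*√5 ≈ 45.669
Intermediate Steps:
R(a) = -24 (R(a) = -3 + (3 + 6*(-4)) = -3 + (3 - 24) = -3 - 21 = -24)
A = 19 (A = -1 - 5*(-4) = -1 + 20 = 19)
R(-3)*√(A + 1) + 153 = -24*√(19 + 1) + 153 = -48*√5 + 153 = 153 - 48*√5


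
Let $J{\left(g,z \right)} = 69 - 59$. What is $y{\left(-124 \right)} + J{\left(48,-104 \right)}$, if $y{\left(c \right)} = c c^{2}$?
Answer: $-1906614$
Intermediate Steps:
$y{\left(c \right)} = c^{3}$
$J{\left(g,z \right)} = 10$
$y{\left(-124 \right)} + J{\left(48,-104 \right)} = \left(-124\right)^{3} + 10 = -1906624 + 10 = -1906614$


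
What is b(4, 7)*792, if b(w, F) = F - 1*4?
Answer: 2376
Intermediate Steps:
b(w, F) = -4 + F (b(w, F) = F - 4 = -4 + F)
b(4, 7)*792 = (-4 + 7)*792 = 3*792 = 2376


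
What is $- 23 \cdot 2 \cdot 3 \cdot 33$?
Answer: $-4554$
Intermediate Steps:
$- 23 \cdot 2 \cdot 3 \cdot 33 = \left(-23\right) 6 \cdot 33 = \left(-138\right) 33 = -4554$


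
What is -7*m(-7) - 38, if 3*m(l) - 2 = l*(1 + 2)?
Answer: 19/3 ≈ 6.3333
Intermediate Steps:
m(l) = ⅔ + l (m(l) = ⅔ + (l*(1 + 2))/3 = ⅔ + (l*3)/3 = ⅔ + (3*l)/3 = ⅔ + l)
-7*m(-7) - 38 = -7*(⅔ - 7) - 38 = -7*(-19/3) - 38 = 133/3 - 38 = 19/3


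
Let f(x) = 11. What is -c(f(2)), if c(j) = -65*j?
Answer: 715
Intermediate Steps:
-c(f(2)) = -(-65)*11 = -1*(-715) = 715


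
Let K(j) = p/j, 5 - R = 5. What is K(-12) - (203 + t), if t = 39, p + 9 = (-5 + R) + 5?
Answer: -965/4 ≈ -241.25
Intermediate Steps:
R = 0 (R = 5 - 1*5 = 5 - 5 = 0)
p = -9 (p = -9 + ((-5 + 0) + 5) = -9 + (-5 + 5) = -9 + 0 = -9)
K(j) = -9/j
K(-12) - (203 + t) = -9/(-12) - (203 + 39) = -9*(-1/12) - 1*242 = ¾ - 242 = -965/4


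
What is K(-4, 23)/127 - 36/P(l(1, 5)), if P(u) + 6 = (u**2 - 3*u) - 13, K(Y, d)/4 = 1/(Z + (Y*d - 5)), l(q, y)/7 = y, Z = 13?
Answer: -32371/978789 ≈ -0.033072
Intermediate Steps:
l(q, y) = 7*y
K(Y, d) = 4/(8 + Y*d) (K(Y, d) = 4/(13 + (Y*d - 5)) = 4/(13 + (-5 + Y*d)) = 4/(8 + Y*d))
P(u) = -19 + u**2 - 3*u (P(u) = -6 + ((u**2 - 3*u) - 13) = -6 + (-13 + u**2 - 3*u) = -19 + u**2 - 3*u)
K(-4, 23)/127 - 36/P(l(1, 5)) = (4/(8 - 4*23))/127 - 36/(-19 + (7*5)**2 - 21*5) = (4/(8 - 92))*(1/127) - 36/(-19 + 35**2 - 3*35) = (4/(-84))*(1/127) - 36/(-19 + 1225 - 105) = (4*(-1/84))*(1/127) - 36/1101 = -1/21*1/127 - 36*1/1101 = -1/2667 - 12/367 = -32371/978789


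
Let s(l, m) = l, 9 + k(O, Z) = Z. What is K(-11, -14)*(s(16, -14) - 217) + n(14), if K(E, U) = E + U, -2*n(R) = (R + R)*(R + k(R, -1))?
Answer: 4969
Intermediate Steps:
k(O, Z) = -9 + Z
n(R) = -R*(-10 + R) (n(R) = -(R + R)*(R + (-9 - 1))/2 = -2*R*(R - 10)/2 = -2*R*(-10 + R)/2 = -R*(-10 + R))
K(-11, -14)*(s(16, -14) - 217) + n(14) = (-11 - 14)*(16 - 217) + 14*(10 - 1*14) = -25*(-201) + 14*(10 - 14) = 5025 + 14*(-4) = 5025 - 56 = 4969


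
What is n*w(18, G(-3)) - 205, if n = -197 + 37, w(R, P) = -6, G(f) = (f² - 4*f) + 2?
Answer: 755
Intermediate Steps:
G(f) = 2 + f² - 4*f
n = -160
n*w(18, G(-3)) - 205 = -160*(-6) - 205 = 960 - 205 = 755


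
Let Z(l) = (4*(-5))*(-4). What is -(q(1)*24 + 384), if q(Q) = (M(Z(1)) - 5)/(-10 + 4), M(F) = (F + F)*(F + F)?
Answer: 101996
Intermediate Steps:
Z(l) = 80 (Z(l) = -20*(-4) = 80)
M(F) = 4*F**2 (M(F) = (2*F)*(2*F) = 4*F**2)
q(Q) = -25595/6 (q(Q) = (4*80**2 - 5)/(-10 + 4) = (4*6400 - 5)/(-6) = (25600 - 5)*(-1/6) = 25595*(-1/6) = -25595/6)
-(q(1)*24 + 384) = -(-25595/6*24 + 384) = -(-102380 + 384) = -1*(-101996) = 101996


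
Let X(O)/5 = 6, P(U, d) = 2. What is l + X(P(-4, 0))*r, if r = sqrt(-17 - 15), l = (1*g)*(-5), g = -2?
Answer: 10 + 120*I*sqrt(2) ≈ 10.0 + 169.71*I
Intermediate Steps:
X(O) = 30 (X(O) = 5*6 = 30)
l = 10 (l = (1*(-2))*(-5) = -2*(-5) = 10)
r = 4*I*sqrt(2) (r = sqrt(-32) = 4*I*sqrt(2) ≈ 5.6569*I)
l + X(P(-4, 0))*r = 10 + 30*(4*I*sqrt(2)) = 10 + 120*I*sqrt(2)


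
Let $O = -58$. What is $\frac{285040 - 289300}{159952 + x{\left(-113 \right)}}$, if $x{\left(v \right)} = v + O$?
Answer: $- \frac{4260}{159781} \approx -0.026661$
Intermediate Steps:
$x{\left(v \right)} = -58 + v$ ($x{\left(v \right)} = v - 58 = -58 + v$)
$\frac{285040 - 289300}{159952 + x{\left(-113 \right)}} = \frac{285040 - 289300}{159952 - 171} = - \frac{4260}{159952 - 171} = - \frac{4260}{159781}$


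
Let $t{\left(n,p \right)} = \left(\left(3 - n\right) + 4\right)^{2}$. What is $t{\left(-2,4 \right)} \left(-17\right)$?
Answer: $-1377$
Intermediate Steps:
$t{\left(n,p \right)} = \left(7 - n\right)^{2}$
$t{\left(-2,4 \right)} \left(-17\right) = \left(-7 - 2\right)^{2} \left(-17\right) = \left(-9\right)^{2} \left(-17\right) = 81 \left(-17\right) = -1377$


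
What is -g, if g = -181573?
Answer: 181573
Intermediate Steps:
-g = -1*(-181573) = 181573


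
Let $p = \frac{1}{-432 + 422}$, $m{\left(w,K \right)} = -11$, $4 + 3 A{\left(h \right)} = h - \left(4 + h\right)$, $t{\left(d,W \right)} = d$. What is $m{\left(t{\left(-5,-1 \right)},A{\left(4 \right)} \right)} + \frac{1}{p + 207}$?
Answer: $- \frac{22749}{2069} \approx -10.995$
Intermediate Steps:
$A{\left(h \right)} = - \frac{8}{3}$ ($A{\left(h \right)} = - \frac{4}{3} + \frac{h - \left(4 + h\right)}{3} = - \frac{4}{3} + \frac{1}{3} \left(-4\right) = - \frac{4}{3} - \frac{4}{3} = - \frac{8}{3}$)
$p = - \frac{1}{10}$ ($p = \frac{1}{-10} = - \frac{1}{10} \approx -0.1$)
$m{\left(t{\left(-5,-1 \right)},A{\left(4 \right)} \right)} + \frac{1}{p + 207} = -11 + \frac{1}{- \frac{1}{10} + 207} = -11 + \frac{1}{\frac{2069}{10}} = -11 + \frac{10}{2069} = - \frac{22749}{2069}$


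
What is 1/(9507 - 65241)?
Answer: -1/55734 ≈ -1.7942e-5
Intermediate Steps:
1/(9507 - 65241) = 1/(-55734) = -1/55734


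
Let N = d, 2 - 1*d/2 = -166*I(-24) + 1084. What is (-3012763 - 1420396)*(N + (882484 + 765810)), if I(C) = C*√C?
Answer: -7297556024670 + 70646821824*I*√6 ≈ -7.2976e+12 + 1.7305e+11*I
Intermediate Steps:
I(C) = C^(3/2)
d = -2164 - 15936*I*√6 (d = 4 - 2*(-(-7968)*I*√6 + 1084) = 4 - 2*(7968*I*√6 + 1084) = 4 - 2*(1084 + 7968*I*√6) = 4 + (-2168 - 15936*I*√6) = -2164 - 15936*I*√6 ≈ -2164.0 - 39035.0*I)
N = -2164 - 15936*I*√6 ≈ -2164.0 - 39035.0*I
(-3012763 - 1420396)*(N + (882484 + 765810)) = (-3012763 - 1420396)*((-2164 - 15936*I*√6) + (882484 + 765810)) = -4433159*((-2164 - 15936*I*√6) + 1648294) = -4433159*(1646130 - 15936*I*√6) = -7297556024670 + 70646821824*I*√6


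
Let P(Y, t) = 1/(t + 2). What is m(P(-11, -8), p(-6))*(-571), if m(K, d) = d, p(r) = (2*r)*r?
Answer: -41112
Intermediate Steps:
P(Y, t) = 1/(2 + t)
p(r) = 2*r**2
m(P(-11, -8), p(-6))*(-571) = (2*(-6)**2)*(-571) = (2*36)*(-571) = 72*(-571) = -41112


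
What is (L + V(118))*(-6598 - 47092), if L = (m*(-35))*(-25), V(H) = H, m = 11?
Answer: -523101670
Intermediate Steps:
L = 9625 (L = (11*(-35))*(-25) = -385*(-25) = 9625)
(L + V(118))*(-6598 - 47092) = (9625 + 118)*(-6598 - 47092) = 9743*(-53690) = -523101670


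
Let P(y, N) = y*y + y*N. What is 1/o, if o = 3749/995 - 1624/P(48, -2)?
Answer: 274620/832739 ≈ 0.32978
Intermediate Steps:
P(y, N) = y² + N*y
o = 832739/274620 (o = 3749/995 - 1624*1/(48*(-2 + 48)) = 3749*(1/995) - 1624/(48*46) = 3749/995 - 1624/2208 = 3749/995 - 1624*1/2208 = 3749/995 - 203/276 = 832739/274620 ≈ 3.0323)
1/o = 1/(832739/274620) = 274620/832739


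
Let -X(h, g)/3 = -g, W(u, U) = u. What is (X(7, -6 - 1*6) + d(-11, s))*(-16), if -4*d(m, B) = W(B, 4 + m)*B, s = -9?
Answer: 900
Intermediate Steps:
X(h, g) = 3*g (X(h, g) = -(-3)*g = 3*g)
d(m, B) = -B²/4 (d(m, B) = -B*B/4 = -B²/4)
(X(7, -6 - 1*6) + d(-11, s))*(-16) = (3*(-6 - 1*6) - ¼*(-9)²)*(-16) = (3*(-6 - 6) - ¼*81)*(-16) = (3*(-12) - 81/4)*(-16) = (-36 - 81/4)*(-16) = -225/4*(-16) = 900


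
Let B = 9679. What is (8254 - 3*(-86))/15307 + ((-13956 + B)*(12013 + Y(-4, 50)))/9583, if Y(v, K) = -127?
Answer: -111153077294/20955283 ≈ -5304.3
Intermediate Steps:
(8254 - 3*(-86))/15307 + ((-13956 + B)*(12013 + Y(-4, 50)))/9583 = (8254 - 3*(-86))/15307 + ((-13956 + 9679)*(12013 - 127))/9583 = (8254 + 258)*(1/15307) - 4277*11886*(1/9583) = 8512*(1/15307) - 50836422*1/9583 = 8512/15307 - 7262346/1369 = -111153077294/20955283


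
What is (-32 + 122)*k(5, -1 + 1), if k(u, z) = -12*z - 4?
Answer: -360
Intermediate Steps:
k(u, z) = -4 - 12*z
(-32 + 122)*k(5, -1 + 1) = (-32 + 122)*(-4 - 12*(-1 + 1)) = 90*(-4 - 12*0) = 90*(-4 + 0) = 90*(-4) = -360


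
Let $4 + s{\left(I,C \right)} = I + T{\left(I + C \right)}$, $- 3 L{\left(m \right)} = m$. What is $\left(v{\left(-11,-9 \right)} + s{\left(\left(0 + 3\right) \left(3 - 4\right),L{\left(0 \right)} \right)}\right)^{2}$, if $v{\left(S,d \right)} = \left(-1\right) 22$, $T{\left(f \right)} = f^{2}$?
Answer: $400$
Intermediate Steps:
$L{\left(m \right)} = - \frac{m}{3}$
$s{\left(I,C \right)} = -4 + I + \left(C + I\right)^{2}$ ($s{\left(I,C \right)} = -4 + \left(I + \left(I + C\right)^{2}\right) = -4 + \left(I + \left(C + I\right)^{2}\right) = -4 + I + \left(C + I\right)^{2}$)
$v{\left(S,d \right)} = -22$
$\left(v{\left(-11,-9 \right)} + s{\left(\left(0 + 3\right) \left(3 - 4\right),L{\left(0 \right)} \right)}\right)^{2} = \left(-22 + \left(-4 + \left(0 + 3\right) \left(3 - 4\right) + \left(\left(- \frac{1}{3}\right) 0 + \left(0 + 3\right) \left(3 - 4\right)\right)^{2}\right)\right)^{2} = \left(-22 + \left(-4 + 3 \left(-1\right) + \left(0 + 3 \left(-1\right)\right)^{2}\right)\right)^{2} = \left(-22 - \left(7 - \left(0 - 3\right)^{2}\right)\right)^{2} = \left(-22 - \left(7 - 9\right)\right)^{2} = \left(-22 - -2\right)^{2} = \left(-22 + 2\right)^{2} = \left(-20\right)^{2} = 400$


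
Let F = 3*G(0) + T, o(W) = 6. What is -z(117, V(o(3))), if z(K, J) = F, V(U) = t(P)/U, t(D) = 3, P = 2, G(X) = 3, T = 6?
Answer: -15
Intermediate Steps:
F = 15 (F = 3*3 + 6 = 9 + 6 = 15)
V(U) = 3/U
z(K, J) = 15
-z(117, V(o(3))) = -1*15 = -15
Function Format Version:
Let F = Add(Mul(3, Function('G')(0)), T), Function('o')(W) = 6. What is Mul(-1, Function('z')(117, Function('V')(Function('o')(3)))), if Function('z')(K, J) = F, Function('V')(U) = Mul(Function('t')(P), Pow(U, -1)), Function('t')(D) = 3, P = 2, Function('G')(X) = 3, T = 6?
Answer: -15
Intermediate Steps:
F = 15 (F = Add(Mul(3, 3), 6) = Add(9, 6) = 15)
Function('V')(U) = Mul(3, Pow(U, -1))
Function('z')(K, J) = 15
Mul(-1, Function('z')(117, Function('V')(Function('o')(3)))) = Mul(-1, 15) = -15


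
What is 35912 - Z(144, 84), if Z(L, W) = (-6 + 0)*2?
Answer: 35924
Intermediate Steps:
Z(L, W) = -12 (Z(L, W) = -6*2 = -12)
35912 - Z(144, 84) = 35912 - 1*(-12) = 35912 + 12 = 35924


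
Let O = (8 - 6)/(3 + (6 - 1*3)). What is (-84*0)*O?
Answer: 0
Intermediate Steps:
O = ⅓ (O = 2/(3 + (6 - 3)) = 2/(3 + 3) = 2/6 = 2*(⅙) = ⅓ ≈ 0.33333)
(-84*0)*O = -84*0*(⅓) = -14*0*(⅓) = 0*(⅓) = 0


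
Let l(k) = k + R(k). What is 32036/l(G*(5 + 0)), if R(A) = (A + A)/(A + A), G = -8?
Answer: -32036/39 ≈ -821.44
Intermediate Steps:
R(A) = 1 (R(A) = (2*A)/((2*A)) = (2*A)*(1/(2*A)) = 1)
l(k) = 1 + k (l(k) = k + 1 = 1 + k)
32036/l(G*(5 + 0)) = 32036/(1 - 8*(5 + 0)) = 32036/(1 - 8*5) = 32036/(1 - 40) = 32036/(-39) = 32036*(-1/39) = -32036/39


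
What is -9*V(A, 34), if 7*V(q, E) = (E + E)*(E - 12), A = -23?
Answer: -13464/7 ≈ -1923.4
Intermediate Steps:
V(q, E) = 2*E*(-12 + E)/7 (V(q, E) = ((E + E)*(E - 12))/7 = ((2*E)*(-12 + E))/7 = (2*E*(-12 + E))/7 = 2*E*(-12 + E)/7)
-9*V(A, 34) = -18*34*(-12 + 34)/7 = -18*34*22/7 = -9*1496/7 = -13464/7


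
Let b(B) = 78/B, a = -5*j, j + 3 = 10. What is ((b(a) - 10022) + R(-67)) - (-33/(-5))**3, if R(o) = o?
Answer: -9081384/875 ≈ -10379.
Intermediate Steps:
j = 7 (j = -3 + 10 = 7)
a = -35 (a = -5*7 = -35)
((b(a) - 10022) + R(-67)) - (-33/(-5))**3 = ((78/(-35) - 10022) - 67) - (-33/(-5))**3 = ((78*(-1/35) - 10022) - 67) - (-33*(-1/5))**3 = ((-78/35 - 10022) - 67) - (33/5)**3 = (-350848/35 - 67) - 1*35937/125 = -353193/35 - 35937/125 = -9081384/875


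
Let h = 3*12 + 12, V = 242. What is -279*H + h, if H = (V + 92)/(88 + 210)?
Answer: -39441/149 ≈ -264.70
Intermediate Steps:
h = 48 (h = 36 + 12 = 48)
H = 167/149 (H = (242 + 92)/(88 + 210) = 334/298 = 334*(1/298) = 167/149 ≈ 1.1208)
-279*H + h = -279*167/149 + 48 = -46593/149 + 48 = -39441/149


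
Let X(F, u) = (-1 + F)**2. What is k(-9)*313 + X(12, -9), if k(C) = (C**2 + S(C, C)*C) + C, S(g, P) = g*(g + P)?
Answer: -433697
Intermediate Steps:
S(g, P) = g*(P + g)
k(C) = C + C**2 + 2*C**3 (k(C) = (C**2 + (C*(C + C))*C) + C = (C**2 + (C*(2*C))*C) + C = (C**2 + (2*C**2)*C) + C = (C**2 + 2*C**3) + C = C + C**2 + 2*C**3)
k(-9)*313 + X(12, -9) = -9*(1 - 9 + 2*(-9)**2)*313 + (-1 + 12)**2 = -9*(1 - 9 + 2*81)*313 + 11**2 = -9*(1 - 9 + 162)*313 + 121 = -9*154*313 + 121 = -1386*313 + 121 = -433818 + 121 = -433697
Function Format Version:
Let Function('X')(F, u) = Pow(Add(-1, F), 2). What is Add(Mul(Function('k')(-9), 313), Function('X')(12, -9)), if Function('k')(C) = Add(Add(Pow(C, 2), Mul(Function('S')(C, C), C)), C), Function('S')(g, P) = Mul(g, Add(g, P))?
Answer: -433697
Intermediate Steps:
Function('S')(g, P) = Mul(g, Add(P, g))
Function('k')(C) = Add(C, Pow(C, 2), Mul(2, Pow(C, 3))) (Function('k')(C) = Add(Add(Pow(C, 2), Mul(Mul(C, Add(C, C)), C)), C) = Add(Add(Pow(C, 2), Mul(Mul(C, Mul(2, C)), C)), C) = Add(Add(Pow(C, 2), Mul(Mul(2, Pow(C, 2)), C)), C) = Add(Add(Pow(C, 2), Mul(2, Pow(C, 3))), C) = Add(C, Pow(C, 2), Mul(2, Pow(C, 3))))
Add(Mul(Function('k')(-9), 313), Function('X')(12, -9)) = Add(Mul(Mul(-9, Add(1, -9, Mul(2, Pow(-9, 2)))), 313), Pow(Add(-1, 12), 2)) = Add(Mul(Mul(-9, Add(1, -9, Mul(2, 81))), 313), Pow(11, 2)) = Add(Mul(Mul(-9, Add(1, -9, 162)), 313), 121) = Add(Mul(Mul(-9, 154), 313), 121) = Add(Mul(-1386, 313), 121) = Add(-433818, 121) = -433697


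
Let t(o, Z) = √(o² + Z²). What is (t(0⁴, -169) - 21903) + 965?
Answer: -20769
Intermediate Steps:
t(o, Z) = √(Z² + o²)
(t(0⁴, -169) - 21903) + 965 = (√((-169)² + (0⁴)²) - 21903) + 965 = (√(28561 + 0²) - 21903) + 965 = (√(28561 + 0) - 21903) + 965 = (√28561 - 21903) + 965 = (169 - 21903) + 965 = -21734 + 965 = -20769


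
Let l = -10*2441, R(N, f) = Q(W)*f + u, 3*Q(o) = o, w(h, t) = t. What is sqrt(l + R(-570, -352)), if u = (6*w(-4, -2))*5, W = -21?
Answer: I*sqrt(22006) ≈ 148.34*I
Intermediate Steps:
Q(o) = o/3
u = -60 (u = (6*(-2))*5 = -12*5 = -60)
R(N, f) = -60 - 7*f (R(N, f) = ((1/3)*(-21))*f - 60 = -7*f - 60 = -60 - 7*f)
l = -24410
sqrt(l + R(-570, -352)) = sqrt(-24410 + (-60 - 7*(-352))) = sqrt(-24410 + (-60 + 2464)) = sqrt(-24410 + 2404) = sqrt(-22006) = I*sqrt(22006)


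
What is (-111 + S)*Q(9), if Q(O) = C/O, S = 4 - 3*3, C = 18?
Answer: -232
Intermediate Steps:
S = -5 (S = 4 - 9 = -5)
Q(O) = 18/O
(-111 + S)*Q(9) = (-111 - 5)*(18/9) = -2088/9 = -116*2 = -232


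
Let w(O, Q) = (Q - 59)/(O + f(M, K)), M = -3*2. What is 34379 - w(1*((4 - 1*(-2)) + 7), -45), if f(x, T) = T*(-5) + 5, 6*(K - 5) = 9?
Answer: 996783/29 ≈ 34372.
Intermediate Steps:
K = 13/2 (K = 5 + (⅙)*9 = 5 + 3/2 = 13/2 ≈ 6.5000)
M = -6
f(x, T) = 5 - 5*T (f(x, T) = -5*T + 5 = 5 - 5*T)
w(O, Q) = (-59 + Q)/(-55/2 + O) (w(O, Q) = (Q - 59)/(O + (5 - 5*13/2)) = (-59 + Q)/(O + (5 - 65/2)) = (-59 + Q)/(O - 55/2) = (-59 + Q)/(-55/2 + O))
34379 - w(1*((4 - 1*(-2)) + 7), -45) = 34379 - 2*(-59 - 45)/(-55 + 2*(1*((4 - 1*(-2)) + 7))) = 34379 - 2*(-104)/(-55 + 2*(1*((4 + 2) + 7))) = 34379 - 2*(-104)/(-55 + 2*(1*(6 + 7))) = 34379 - 2*(-104)/(-55 + 2*(1*13)) = 34379 - 2*(-104)/(-55 + 2*13) = 34379 - 2*(-104)/(-55 + 26) = 34379 - 2*(-104)/(-29) = 34379 - 2*(-1)*(-104)/29 = 34379 - 1*208/29 = 34379 - 208/29 = 996783/29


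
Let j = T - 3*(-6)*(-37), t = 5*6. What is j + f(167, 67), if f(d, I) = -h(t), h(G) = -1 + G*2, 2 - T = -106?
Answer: -617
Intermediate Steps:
T = 108 (T = 2 - 1*(-106) = 2 + 106 = 108)
t = 30
h(G) = -1 + 2*G
f(d, I) = -59 (f(d, I) = -(-1 + 2*30) = -(-1 + 60) = -1*59 = -59)
j = -558 (j = 108 - 3*(-6)*(-37) = 108 + 18*(-37) = 108 - 666 = -558)
j + f(167, 67) = -558 - 59 = -617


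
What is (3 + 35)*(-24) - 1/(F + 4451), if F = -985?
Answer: -3160993/3466 ≈ -912.00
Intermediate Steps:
(3 + 35)*(-24) - 1/(F + 4451) = (3 + 35)*(-24) - 1/(-985 + 4451) = 38*(-24) - 1/3466 = -912 - 1*1/3466 = -912 - 1/3466 = -3160993/3466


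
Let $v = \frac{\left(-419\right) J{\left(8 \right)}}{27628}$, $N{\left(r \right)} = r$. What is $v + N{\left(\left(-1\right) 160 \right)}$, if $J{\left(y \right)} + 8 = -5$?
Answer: $- \frac{4415033}{27628} \approx -159.8$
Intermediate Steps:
$J{\left(y \right)} = -13$ ($J{\left(y \right)} = -8 - 5 = -13$)
$v = \frac{5447}{27628}$ ($v = \frac{\left(-419\right) \left(-13\right)}{27628} = 5447 \cdot \frac{1}{27628} = \frac{5447}{27628} \approx 0.19715$)
$v + N{\left(\left(-1\right) 160 \right)} = \frac{5447}{27628} - 160 = - \frac{4415033}{27628}$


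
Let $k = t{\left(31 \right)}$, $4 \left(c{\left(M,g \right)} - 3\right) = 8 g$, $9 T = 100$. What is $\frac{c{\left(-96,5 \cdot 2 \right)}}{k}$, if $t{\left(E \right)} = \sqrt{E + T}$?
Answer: $\frac{69 \sqrt{379}}{379} \approx 3.5443$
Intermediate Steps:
$T = \frac{100}{9}$ ($T = \frac{1}{9} \cdot 100 = \frac{100}{9} \approx 11.111$)
$c{\left(M,g \right)} = 3 + 2 g$ ($c{\left(M,g \right)} = 3 + \frac{8 g}{4} = 3 + 2 g$)
$t{\left(E \right)} = \sqrt{\frac{100}{9} + E}$ ($t{\left(E \right)} = \sqrt{E + \frac{100}{9}} = \sqrt{\frac{100}{9} + E}$)
$k = \frac{\sqrt{379}}{3}$ ($k = \frac{\sqrt{100 + 9 \cdot 31}}{3} = \frac{\sqrt{100 + 279}}{3} = \frac{\sqrt{379}}{3} \approx 6.4893$)
$\frac{c{\left(-96,5 \cdot 2 \right)}}{k} = \frac{3 + 2 \cdot 5 \cdot 2}{\frac{1}{3} \sqrt{379}} = \left(3 + 2 \cdot 10\right) \frac{3 \sqrt{379}}{379} = \left(3 + 20\right) \frac{3 \sqrt{379}}{379} = 23 \frac{3 \sqrt{379}}{379} = \frac{69 \sqrt{379}}{379}$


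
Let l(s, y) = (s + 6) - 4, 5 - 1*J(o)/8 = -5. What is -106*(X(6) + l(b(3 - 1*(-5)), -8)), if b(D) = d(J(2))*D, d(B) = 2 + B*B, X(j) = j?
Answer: -5429744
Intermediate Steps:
J(o) = 80 (J(o) = 40 - 8*(-5) = 40 + 40 = 80)
d(B) = 2 + B²
b(D) = 6402*D (b(D) = (2 + 80²)*D = (2 + 6400)*D = 6402*D)
l(s, y) = 2 + s (l(s, y) = (6 + s) - 4 = 2 + s)
-106*(X(6) + l(b(3 - 1*(-5)), -8)) = -106*(6 + (2 + 6402*(3 - 1*(-5)))) = -106*(6 + (2 + 6402*(3 + 5))) = -106*(6 + (2 + 6402*8)) = -106*(6 + (2 + 51216)) = -106*(6 + 51218) = -106*51224 = -5429744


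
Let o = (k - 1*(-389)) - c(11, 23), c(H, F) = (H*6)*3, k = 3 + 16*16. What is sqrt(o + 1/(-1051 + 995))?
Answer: sqrt(352786)/28 ≈ 21.213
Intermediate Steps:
k = 259 (k = 3 + 256 = 259)
c(H, F) = 18*H (c(H, F) = (6*H)*3 = 18*H)
o = 450 (o = (259 - 1*(-389)) - 18*11 = (259 + 389) - 1*198 = 648 - 198 = 450)
sqrt(o + 1/(-1051 + 995)) = sqrt(450 + 1/(-1051 + 995)) = sqrt(450 + 1/(-56)) = sqrt(450 - 1/56) = sqrt(25199/56) = sqrt(352786)/28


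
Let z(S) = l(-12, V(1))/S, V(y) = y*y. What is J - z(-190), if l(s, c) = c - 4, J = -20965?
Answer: -3983353/190 ≈ -20965.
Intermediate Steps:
V(y) = y**2
l(s, c) = -4 + c
z(S) = -3/S (z(S) = (-4 + 1**2)/S = (-4 + 1)/S = -3/S)
J - z(-190) = -20965 - (-3)/(-190) = -20965 - (-3)*(-1)/190 = -20965 - 1*3/190 = -20965 - 3/190 = -3983353/190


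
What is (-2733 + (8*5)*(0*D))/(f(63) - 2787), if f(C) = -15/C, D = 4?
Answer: 57393/58532 ≈ 0.98054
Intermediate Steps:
(-2733 + (8*5)*(0*D))/(f(63) - 2787) = (-2733 + (8*5)*(0*4))/(-15/63 - 2787) = (-2733 + 40*0)/(-15*1/63 - 2787) = (-2733 + 0)/(-5/21 - 2787) = -2733/(-58532/21) = -2733*(-21/58532) = 57393/58532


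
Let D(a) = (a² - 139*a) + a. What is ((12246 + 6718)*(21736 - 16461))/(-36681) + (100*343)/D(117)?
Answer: -11764019000/4291677 ≈ -2741.1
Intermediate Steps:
D(a) = a² - 138*a
((12246 + 6718)*(21736 - 16461))/(-36681) + (100*343)/D(117) = ((12246 + 6718)*(21736 - 16461))/(-36681) + (100*343)/((117*(-138 + 117))) = (18964*5275)*(-1/36681) + 34300/((117*(-21))) = 100035100*(-1/36681) + 34300/(-2457) = -100035100/36681 + 34300*(-1/2457) = -100035100/36681 - 4900/351 = -11764019000/4291677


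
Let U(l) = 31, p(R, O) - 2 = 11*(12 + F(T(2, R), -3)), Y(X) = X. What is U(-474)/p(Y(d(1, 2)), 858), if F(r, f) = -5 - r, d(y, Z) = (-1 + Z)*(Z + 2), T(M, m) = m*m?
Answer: -31/97 ≈ -0.31959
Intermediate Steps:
T(M, m) = m²
d(y, Z) = (-1 + Z)*(2 + Z)
p(R, O) = 79 - 11*R² (p(R, O) = 2 + 11*(12 + (-5 - R²)) = 2 + 11*(7 - R²) = 2 + (77 - 11*R²) = 79 - 11*R²)
U(-474)/p(Y(d(1, 2)), 858) = 31/(79 - 11*(-2 + 2 + 2²)²) = 31/(79 - 11*(-2 + 2 + 4)²) = 31/(79 - 11*4²) = 31/(79 - 11*16) = 31/(79 - 176) = 31/(-97) = 31*(-1/97) = -31/97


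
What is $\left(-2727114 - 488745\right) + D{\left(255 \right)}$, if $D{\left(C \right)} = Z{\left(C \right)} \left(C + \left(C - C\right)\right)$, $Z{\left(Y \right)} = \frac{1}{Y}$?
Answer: $-3215858$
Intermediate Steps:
$D{\left(C \right)} = 1$ ($D{\left(C \right)} = \frac{C + \left(C - C\right)}{C} = \frac{C + 0}{C} = \frac{C}{C} = 1$)
$\left(-2727114 - 488745\right) + D{\left(255 \right)} = \left(-2727114 - 488745\right) + 1 = -3215859 + 1 = -3215858$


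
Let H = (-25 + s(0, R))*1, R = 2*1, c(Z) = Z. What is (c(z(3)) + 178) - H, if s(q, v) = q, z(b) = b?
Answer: 206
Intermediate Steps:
R = 2
H = -25 (H = (-25 + 0)*1 = -25*1 = -25)
(c(z(3)) + 178) - H = (3 + 178) - 1*(-25) = 181 + 25 = 206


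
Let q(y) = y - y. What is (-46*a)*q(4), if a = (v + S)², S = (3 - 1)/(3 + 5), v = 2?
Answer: 0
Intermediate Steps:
q(y) = 0
S = ¼ (S = 2/8 = 2*(⅛) = ¼ ≈ 0.25000)
a = 81/16 (a = (2 + ¼)² = (9/4)² = 81/16 ≈ 5.0625)
(-46*a)*q(4) = -46*81/16*0 = -1863/8*0 = 0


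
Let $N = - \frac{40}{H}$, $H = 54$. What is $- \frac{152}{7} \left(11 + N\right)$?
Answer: $- \frac{42104}{189} \approx -222.77$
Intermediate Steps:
$N = - \frac{20}{27}$ ($N = - \frac{40}{54} = \left(-40\right) \frac{1}{54} = - \frac{20}{27} \approx -0.74074$)
$- \frac{152}{7} \left(11 + N\right) = - \frac{152}{7} \left(11 - \frac{20}{27}\right) = \left(-152\right) \frac{1}{7} \cdot \frac{277}{27} = \left(- \frac{152}{7}\right) \frac{277}{27} = - \frac{42104}{189}$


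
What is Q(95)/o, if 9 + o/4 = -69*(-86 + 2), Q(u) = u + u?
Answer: 95/11574 ≈ 0.0082081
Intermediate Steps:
Q(u) = 2*u
o = 23148 (o = -36 + 4*(-69*(-86 + 2)) = -36 + 4*(-69*(-84)) = -36 + 4*5796 = -36 + 23184 = 23148)
Q(95)/o = (2*95)/23148 = 190*(1/23148) = 95/11574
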